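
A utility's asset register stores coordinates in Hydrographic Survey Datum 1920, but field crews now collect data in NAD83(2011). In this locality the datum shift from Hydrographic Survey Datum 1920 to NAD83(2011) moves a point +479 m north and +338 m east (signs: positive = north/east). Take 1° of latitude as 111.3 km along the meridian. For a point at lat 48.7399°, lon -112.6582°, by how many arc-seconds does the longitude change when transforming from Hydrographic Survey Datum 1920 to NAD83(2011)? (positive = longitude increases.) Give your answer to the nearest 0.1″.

At latitude 48.7399°, cos φ = 0.659478.
1° of longitude at this latitude = 111.3 × cos φ = 73.40 km, so Δλ = 338.0 / 73399.9 = 0.0046049° = 16.578″.

Δλ = 16.6″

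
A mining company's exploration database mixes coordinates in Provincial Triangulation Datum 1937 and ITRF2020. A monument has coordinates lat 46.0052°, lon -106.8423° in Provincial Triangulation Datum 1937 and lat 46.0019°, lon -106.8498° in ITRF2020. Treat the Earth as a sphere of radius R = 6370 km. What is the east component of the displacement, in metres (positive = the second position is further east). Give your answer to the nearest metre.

Δφ = 46.0019° − 46.0052° = -0.0033°; Δλ = -106.8498° − -106.8423° = -0.0075°.
1° along a meridian = πR/180 = 111177 m.
ΔN = Δφ × 111177 = -366.9 m; ΔE = Δλ × 111177 × cos(46.0052°) = -0.0075 × 111177 × 0.694593 = -579.2 m.

ΔE = -579 m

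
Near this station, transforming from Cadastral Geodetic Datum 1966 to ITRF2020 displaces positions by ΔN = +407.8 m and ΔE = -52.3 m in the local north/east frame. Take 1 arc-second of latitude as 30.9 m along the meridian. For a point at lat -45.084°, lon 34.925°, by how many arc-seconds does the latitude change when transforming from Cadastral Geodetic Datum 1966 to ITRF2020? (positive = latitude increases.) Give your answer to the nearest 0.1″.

1″ of latitude = 30.90 m, so Δφ = 407.8 / 30.90 = 13.197″.

Δφ = 13.2″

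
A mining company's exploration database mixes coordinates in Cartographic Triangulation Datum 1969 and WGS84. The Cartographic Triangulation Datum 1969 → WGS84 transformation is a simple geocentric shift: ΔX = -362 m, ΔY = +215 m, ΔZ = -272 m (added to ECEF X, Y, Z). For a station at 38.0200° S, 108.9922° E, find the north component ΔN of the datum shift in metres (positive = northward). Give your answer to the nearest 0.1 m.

ΔN = -16.5 m

At φ = -38.0200°, λ = 108.9922°: sin φ = -0.615937, cos φ = 0.787796, sin λ = 0.945563, cos λ = -0.325439.
ΔN = −sin φ cos λ·ΔX − sin φ sin λ·ΔY + cos φ·ΔZ = −(-0.615937)(-0.325439)(-362) − (-0.615937)(0.945563)(215) + (0.787796)(-272) = -16.50 m.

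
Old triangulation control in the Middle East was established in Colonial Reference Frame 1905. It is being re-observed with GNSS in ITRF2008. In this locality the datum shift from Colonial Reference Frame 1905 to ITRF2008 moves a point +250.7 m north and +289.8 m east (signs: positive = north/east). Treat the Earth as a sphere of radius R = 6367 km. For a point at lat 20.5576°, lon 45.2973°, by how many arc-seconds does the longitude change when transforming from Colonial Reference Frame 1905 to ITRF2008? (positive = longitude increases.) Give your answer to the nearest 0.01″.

At latitude 20.5576°, cos φ = 0.936320.
One radian of longitude at latitude φ spans R cos φ, so Δλ = ΔE / (R cos φ) = 289.8 / (6367000 × 0.936320) = 4.8612e-05 rad = 10.027″.

Δλ = 10.03″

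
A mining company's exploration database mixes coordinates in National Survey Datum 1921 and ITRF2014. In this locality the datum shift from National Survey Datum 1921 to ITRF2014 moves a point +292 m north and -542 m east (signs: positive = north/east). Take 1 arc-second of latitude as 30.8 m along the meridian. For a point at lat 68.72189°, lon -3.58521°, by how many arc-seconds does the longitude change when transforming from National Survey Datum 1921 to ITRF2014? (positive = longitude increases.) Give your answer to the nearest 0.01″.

Δλ = -48.49″

At latitude 68.72189°, cos φ = 0.362895.
1″ of longitude at this latitude = 30.80 × cos φ = 11.1772 m, so Δλ = -542.0 / 11.1772 = -48.492″.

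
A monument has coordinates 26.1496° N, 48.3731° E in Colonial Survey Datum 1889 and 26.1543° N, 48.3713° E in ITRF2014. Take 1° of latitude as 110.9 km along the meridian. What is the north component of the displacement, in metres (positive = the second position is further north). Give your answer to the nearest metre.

Δφ = 26.1543° − 26.1496° = +0.0047°; Δλ = 48.3713° − 48.3731° = -0.0018°.
ΔN = Δφ × 110900 = 521.2 m; ΔE = Δλ × 110900 × cos(26.1496°) = -0.0018 × 110900 × 0.897646 = -179.2 m.

ΔN = 521 m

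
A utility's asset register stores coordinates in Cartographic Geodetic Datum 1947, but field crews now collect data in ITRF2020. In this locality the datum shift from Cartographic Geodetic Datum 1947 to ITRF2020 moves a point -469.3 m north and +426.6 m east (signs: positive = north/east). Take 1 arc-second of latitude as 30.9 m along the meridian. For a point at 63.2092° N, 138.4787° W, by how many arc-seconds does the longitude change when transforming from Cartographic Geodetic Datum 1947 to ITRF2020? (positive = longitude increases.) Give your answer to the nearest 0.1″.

At latitude 63.2092°, cos φ = 0.450734.
1″ of longitude at this latitude = 30.90 × cos φ = 13.9277 m, so Δλ = 426.6 / 13.9277 = 30.630″.

Δλ = 30.6″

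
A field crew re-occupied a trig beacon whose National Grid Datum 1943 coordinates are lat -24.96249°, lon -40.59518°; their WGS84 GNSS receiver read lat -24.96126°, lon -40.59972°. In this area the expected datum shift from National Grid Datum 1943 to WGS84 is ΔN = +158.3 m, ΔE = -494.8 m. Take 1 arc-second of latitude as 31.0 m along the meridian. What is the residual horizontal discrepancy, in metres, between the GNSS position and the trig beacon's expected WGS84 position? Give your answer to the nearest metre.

Observed coordinate differences: Δφ = +0.00123°, Δλ = -0.00454°.
Converting to metres (1° lat = 111600 m, cos φ = 0.906584): observed ΔN = 137.3 m, observed ΔE = -459.3 m.
Subtracting the expected shift leaves a residual of 137.3 − (158.3) = -21.0 m north and -459.3 − (-494.8) = 35.5 m east.
Residual distance = √((-21.0)² + 35.5²) = 41.2 m.

41 m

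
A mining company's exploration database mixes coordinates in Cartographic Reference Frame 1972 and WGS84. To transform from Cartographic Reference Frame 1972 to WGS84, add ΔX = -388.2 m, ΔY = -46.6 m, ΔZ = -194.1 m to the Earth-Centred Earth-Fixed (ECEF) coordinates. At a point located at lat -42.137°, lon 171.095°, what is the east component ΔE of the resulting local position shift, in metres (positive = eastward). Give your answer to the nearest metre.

ΔE = 106 m

At φ = -42.137°, λ = 171.095°: sin φ = -0.670906, cos φ = 0.741543, sin λ = 0.154797, cos λ = -0.987946.
ΔE = −sin λ·ΔX + cos λ·ΔY = −(0.154797)·(-388.2) + (-0.987946)·(-46.6) = 106.13 m.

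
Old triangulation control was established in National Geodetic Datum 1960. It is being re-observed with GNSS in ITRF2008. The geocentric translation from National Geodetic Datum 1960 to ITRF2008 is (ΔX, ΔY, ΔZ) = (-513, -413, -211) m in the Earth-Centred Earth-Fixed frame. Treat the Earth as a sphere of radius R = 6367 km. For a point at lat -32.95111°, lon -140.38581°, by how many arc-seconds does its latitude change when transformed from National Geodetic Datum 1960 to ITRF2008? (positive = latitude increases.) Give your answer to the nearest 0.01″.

Δφ = 5.87″

sin φ = -0.543923, cos φ = 0.839135, sin λ = -0.637615, cos λ = -0.770355.
North component: ΔN = −sin φ cos λ·ΔX − sin φ sin λ·ΔY + cos φ·ΔZ = −(-0.543923)(-0.770355)(-513) − (-0.543923)(-0.637615)(-413) + (0.839135)(-211) = 181.13 m.
1° of latitude spans πR/180 = 111125 m, so Δφ = 181.13 / 111125 × 3600 = 5.868″.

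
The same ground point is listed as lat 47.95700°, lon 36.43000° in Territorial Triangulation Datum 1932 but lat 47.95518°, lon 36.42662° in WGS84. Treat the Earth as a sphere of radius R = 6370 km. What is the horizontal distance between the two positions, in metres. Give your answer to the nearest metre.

323 m

Δφ = 47.95518° − 47.95700° = -0.00182°; Δλ = 36.42662° − 36.43000° = -0.00338°.
1° along a meridian = πR/180 = 111177 m.
ΔN = Δφ × 111177 = -202.3 m; ΔE = Δλ × 111177 × cos(47.95700°) = -0.00338 × 111177 × 0.669688 = -251.7 m.
Distance = √(ΔE² + ΔN²) = √((-251.7)² + (-202.3)²) = 322.9 m.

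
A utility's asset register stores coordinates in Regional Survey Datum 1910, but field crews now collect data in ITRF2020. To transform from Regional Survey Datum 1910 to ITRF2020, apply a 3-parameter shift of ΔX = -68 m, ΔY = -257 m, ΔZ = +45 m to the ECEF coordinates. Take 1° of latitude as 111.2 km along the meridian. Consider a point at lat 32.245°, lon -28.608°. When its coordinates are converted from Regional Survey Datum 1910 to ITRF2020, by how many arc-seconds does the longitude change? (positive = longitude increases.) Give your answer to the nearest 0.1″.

sin φ = 0.533541, cos φ = 0.845774, sin λ = -0.478814, cos λ = 0.877916.
East component: ΔE = −sin λ·ΔX + cos λ·ΔY = −(-0.478814)(-68) + (0.877916)(-257) = -258.18 m.
1° of latitude spans 111200 m; at latitude φ, 1° of longitude spans that × cos φ = 94050.1 m, so Δλ = -258.18 / 94050.1 × 3600 = -9.883″.

Δλ = -9.9″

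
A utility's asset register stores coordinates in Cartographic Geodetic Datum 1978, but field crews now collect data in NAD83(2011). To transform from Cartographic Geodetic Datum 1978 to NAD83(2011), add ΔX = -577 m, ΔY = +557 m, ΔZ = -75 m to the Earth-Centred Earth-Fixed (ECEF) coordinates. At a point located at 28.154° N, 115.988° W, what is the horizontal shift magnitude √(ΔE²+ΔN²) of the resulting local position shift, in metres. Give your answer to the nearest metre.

At φ = 28.154°, λ = -115.988°: sin φ = 0.471843, cos φ = 0.881683, sin λ = -0.898886, cos λ = -0.438183.
ΔE = −sin λ·ΔX + cos λ·ΔY = −(-0.898886)·(-577) + (-0.438183)·(557) = -762.73 m.
ΔN = −sin φ cos λ·ΔX − sin φ sin λ·ΔY + cos φ·ΔZ = −(0.471843)(-0.438183)(-577) − (0.471843)(-0.898886)(557) + (0.881683)(-75) = 50.82 m.
Horizontal magnitude = √(ΔE² + ΔN²) = √((-762.73)² + 50.82²) = 764.42 m.

764 m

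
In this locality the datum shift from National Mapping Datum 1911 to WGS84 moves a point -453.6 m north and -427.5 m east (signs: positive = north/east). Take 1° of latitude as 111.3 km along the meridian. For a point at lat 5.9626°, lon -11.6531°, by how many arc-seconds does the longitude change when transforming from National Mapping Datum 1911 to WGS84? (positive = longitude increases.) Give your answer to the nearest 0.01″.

At latitude 5.9626°, cos φ = 0.994590.
1° of longitude at this latitude = 111.3 × cos φ = 110.70 km, so Δλ = -427.5 / 110697.9 = -0.0038619° = -13.903″.

Δλ = -13.90″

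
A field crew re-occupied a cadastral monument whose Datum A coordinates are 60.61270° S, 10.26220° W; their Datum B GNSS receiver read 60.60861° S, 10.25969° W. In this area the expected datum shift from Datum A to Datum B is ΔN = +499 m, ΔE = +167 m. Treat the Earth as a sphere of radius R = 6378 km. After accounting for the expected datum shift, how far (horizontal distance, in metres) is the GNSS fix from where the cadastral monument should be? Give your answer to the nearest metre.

Observed coordinate differences: Δφ = +0.00409°, Δλ = +0.00251°.
Converting to metres (1° lat = 111317 m, cos φ = 0.490711): observed ΔN = 455.3 m, observed ΔE = 137.1 m.
Subtracting the expected shift leaves a residual of 455.3 − (499) = -43.7 m north and 137.1 − (167) = -29.9 m east.
Residual distance = √((-43.7)² + (-29.9)²) = 53.0 m.

53 m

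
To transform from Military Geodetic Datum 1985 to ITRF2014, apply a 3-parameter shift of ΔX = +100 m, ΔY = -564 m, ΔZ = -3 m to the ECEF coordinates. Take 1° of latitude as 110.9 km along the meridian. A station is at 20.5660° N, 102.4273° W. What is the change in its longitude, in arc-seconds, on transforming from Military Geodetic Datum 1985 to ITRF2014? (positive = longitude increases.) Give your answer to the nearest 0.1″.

Δλ = 7.6″

sin φ = 0.351286, cos φ = 0.936268, sin λ = -0.976570, cos λ = -0.215201.
East component: ΔE = −sin λ·ΔX + cos λ·ΔY = −(-0.976570)(100) + (-0.215201)(-564) = 219.03 m.
1° of latitude spans 110900 m; at latitude φ, 1° of longitude spans that × cos φ = 103832.1 m, so Δλ = 219.03 / 103832.1 × 3600 = 7.594″.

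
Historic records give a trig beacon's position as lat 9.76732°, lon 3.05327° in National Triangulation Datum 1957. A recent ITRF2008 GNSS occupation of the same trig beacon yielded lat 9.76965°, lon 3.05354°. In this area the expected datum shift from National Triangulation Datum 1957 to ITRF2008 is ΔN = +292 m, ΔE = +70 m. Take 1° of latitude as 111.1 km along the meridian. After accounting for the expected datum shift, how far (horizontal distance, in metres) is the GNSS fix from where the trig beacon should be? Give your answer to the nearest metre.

Observed coordinate differences: Δφ = +0.00233°, Δλ = +0.00027°.
Converting to metres (1° lat = 111100 m, cos φ = 0.985505): observed ΔN = 258.9 m, observed ΔE = 29.6 m.
Subtracting the expected shift leaves a residual of 258.9 − (292) = -33.1 m north and 29.6 − (70) = -40.4 m east.
Residual distance = √((-33.1)² + (-40.4)²) = 52.3 m.

52 m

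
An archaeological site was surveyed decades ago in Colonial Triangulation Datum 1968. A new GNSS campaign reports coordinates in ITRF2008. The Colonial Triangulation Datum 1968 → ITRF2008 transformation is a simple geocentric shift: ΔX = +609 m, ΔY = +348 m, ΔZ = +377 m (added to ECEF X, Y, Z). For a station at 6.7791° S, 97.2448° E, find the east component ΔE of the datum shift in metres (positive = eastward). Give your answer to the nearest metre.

The local east axis at (φ, λ) is (−sin λ, cos λ, 0), so ΔE = −sin(97.2448°)·609 + cos(97.2448°)·348 = -648.02 m.

ΔE = -648 m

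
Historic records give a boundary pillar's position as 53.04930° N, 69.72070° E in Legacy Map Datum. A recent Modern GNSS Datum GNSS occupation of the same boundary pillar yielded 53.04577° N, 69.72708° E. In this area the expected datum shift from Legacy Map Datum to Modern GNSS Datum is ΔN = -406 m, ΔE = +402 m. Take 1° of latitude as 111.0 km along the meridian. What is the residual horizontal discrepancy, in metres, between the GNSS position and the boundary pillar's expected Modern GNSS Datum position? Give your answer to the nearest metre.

28 m

Observed coordinate differences: Δφ = -0.00353°, Δλ = +0.00638°.
Converting to metres (1° lat = 111000 m, cos φ = 0.601128): observed ΔN = -391.8 m, observed ΔE = 425.7 m.
Subtracting the expected shift leaves a residual of -391.8 − (-406) = 14.2 m north and 425.7 − (402) = 23.7 m east.
Residual distance = √(14.2² + 23.7²) = 27.6 m.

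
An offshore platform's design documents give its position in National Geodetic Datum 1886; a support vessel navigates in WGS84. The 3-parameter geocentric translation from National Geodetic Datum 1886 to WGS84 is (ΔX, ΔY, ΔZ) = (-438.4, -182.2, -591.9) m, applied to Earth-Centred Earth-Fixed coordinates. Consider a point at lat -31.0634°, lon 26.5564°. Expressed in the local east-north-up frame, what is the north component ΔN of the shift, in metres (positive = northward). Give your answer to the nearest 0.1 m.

ΔN = -751.4 m

At φ = -31.0634°, λ = 26.5564°: sin φ = -0.515986, cos φ = 0.856597, sin λ = 0.447079, cos λ = 0.894495.
ΔN = −sin φ cos λ·ΔX − sin φ sin λ·ΔY + cos φ·ΔZ = −(-0.515986)(0.894495)(-438.4) − (-0.515986)(0.447079)(-182.2) + (0.856597)(-591.9) = -751.39 m.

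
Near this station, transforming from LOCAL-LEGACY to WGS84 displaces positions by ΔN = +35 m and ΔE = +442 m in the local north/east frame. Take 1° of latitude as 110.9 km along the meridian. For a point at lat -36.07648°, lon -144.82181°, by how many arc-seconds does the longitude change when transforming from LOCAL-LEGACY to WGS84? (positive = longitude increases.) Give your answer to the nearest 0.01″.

Δλ = 17.75″

At latitude -36.07648°, cos φ = 0.808232.
1° of longitude at this latitude = 110.9 × cos φ = 89.63 km, so Δλ = 442.0 / 89632.9 = 0.0049312° = 17.752″.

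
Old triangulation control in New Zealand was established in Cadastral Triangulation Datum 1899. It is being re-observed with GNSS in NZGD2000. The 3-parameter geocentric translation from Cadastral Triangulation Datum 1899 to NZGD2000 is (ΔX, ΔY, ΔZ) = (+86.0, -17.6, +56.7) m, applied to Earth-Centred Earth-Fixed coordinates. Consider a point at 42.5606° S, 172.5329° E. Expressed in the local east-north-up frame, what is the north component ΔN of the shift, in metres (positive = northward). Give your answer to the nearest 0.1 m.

ΔN = -17.5 m

The local north axis is (−sin φ cos λ, −sin φ sin λ, cos φ), giving ΔN = -57.675 − 1.547 + 41.763 = -17.46 m.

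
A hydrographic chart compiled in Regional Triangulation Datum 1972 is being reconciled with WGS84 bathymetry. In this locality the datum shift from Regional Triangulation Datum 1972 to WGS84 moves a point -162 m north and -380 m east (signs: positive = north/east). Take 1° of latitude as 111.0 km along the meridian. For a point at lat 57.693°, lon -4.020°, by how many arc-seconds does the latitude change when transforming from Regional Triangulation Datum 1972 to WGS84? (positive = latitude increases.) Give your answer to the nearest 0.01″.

Δφ = -5.25″

1° of latitude = 111.0 km, so Δφ = -162.0 / 111000 = -0.0014595° = -5.254″.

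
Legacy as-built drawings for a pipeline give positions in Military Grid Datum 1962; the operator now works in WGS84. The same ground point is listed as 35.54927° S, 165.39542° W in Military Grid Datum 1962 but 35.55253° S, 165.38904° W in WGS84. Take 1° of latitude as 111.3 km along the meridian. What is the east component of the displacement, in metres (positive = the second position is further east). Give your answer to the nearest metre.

ΔE = 578 m

Δφ = -35.55253° − -35.54927° = -0.00326°; Δλ = -165.38904° − -165.39542° = +0.00638°.
ΔN = Δφ × 111300 = -362.8 m; ΔE = Δλ × 111300 × cos(-35.54927°) = +0.00638 × 111300 × 0.813616 = 577.7 m.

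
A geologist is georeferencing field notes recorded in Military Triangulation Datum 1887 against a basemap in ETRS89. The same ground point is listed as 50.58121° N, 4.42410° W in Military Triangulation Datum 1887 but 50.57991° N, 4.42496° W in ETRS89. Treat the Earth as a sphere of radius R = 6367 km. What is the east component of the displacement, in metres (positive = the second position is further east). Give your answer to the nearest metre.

ΔE = -61 m

Δφ = 50.57991° − 50.58121° = -0.00130°; Δλ = -4.42496° − -4.42410° = -0.00086°.
1° along a meridian = πR/180 = 111125 m.
ΔN = Δφ × 111125 = -144.5 m; ΔE = Δλ × 111125 × cos(50.58121°) = -0.00086 × 111125 × 0.634984 = -60.7 m.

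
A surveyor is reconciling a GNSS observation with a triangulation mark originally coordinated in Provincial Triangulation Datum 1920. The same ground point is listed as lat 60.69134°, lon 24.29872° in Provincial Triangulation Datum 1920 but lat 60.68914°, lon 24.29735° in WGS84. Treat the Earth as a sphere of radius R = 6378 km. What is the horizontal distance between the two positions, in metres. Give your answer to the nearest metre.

Δφ = 60.68914° − 60.69134° = -0.00220°; Δλ = 24.29735° − 24.29872° = -0.00137°.
1° along a meridian = πR/180 = 111317 m.
ΔN = Δφ × 111317 = -244.9 m; ΔE = Δλ × 111317 × cos(60.69134°) = -0.00137 × 111317 × 0.489514 = -74.7 m.
Distance = √(ΔE² + ΔN²) = √((-74.7)² + (-244.9)²) = 256.0 m.

256 m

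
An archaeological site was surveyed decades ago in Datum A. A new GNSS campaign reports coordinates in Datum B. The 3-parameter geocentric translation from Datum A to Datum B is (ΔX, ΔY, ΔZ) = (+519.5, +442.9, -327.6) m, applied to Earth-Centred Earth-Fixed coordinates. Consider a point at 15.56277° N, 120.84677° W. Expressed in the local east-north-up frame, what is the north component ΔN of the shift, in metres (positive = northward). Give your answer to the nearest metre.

At φ = 15.56277°, λ = -120.84677°: sin φ = 0.268294, cos φ = 0.963337, sin λ = -0.858542, cos λ = -0.512744.
ΔN = −sin φ cos λ·ΔX − sin φ sin λ·ΔY + cos φ·ΔZ = −(0.268294)(-0.512744)(519.5) − (0.268294)(-0.858542)(442.9) + (0.963337)(-327.6) = -142.11 m.

ΔN = -142 m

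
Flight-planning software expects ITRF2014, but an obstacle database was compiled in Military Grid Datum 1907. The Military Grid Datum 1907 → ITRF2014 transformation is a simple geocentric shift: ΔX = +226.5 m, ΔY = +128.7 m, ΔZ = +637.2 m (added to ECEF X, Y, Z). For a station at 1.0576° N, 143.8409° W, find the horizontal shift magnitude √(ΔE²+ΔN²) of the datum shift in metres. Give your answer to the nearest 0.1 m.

642.6 m

The local east axis at (φ, λ) is (−sin λ, cos λ, 0), so ΔE = −sin(-143.8409°)·226.5 + cos(-143.8409°)·128.7 = 29.73 m.
The local north axis is (−sin φ cos λ, −sin φ sin λ, cos φ), giving ΔN = 3.375 + 1.402 + 637.091 = 641.87 m.
Horizontal magnitude = √(ΔE² + ΔN²) = √(29.73² + 641.87²) = 642.56 m.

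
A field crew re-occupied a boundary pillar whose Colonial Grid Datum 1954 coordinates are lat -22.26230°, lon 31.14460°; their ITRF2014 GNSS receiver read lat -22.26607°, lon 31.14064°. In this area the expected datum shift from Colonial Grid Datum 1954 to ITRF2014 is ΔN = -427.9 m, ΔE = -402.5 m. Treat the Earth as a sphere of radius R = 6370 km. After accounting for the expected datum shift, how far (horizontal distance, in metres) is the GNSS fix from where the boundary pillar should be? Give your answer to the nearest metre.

10 m

Observed coordinate differences: Δφ = -0.00377°, Δλ = -0.00396°.
Converting to metres (1° lat = 111177 m, cos φ = 0.925459): observed ΔN = -419.1 m, observed ΔE = -407.4 m.
Subtracting the expected shift leaves a residual of -419.1 − (-427.9) = 8.8 m north and -407.4 − (-402.5) = -4.9 m east.
Residual distance = √(8.8² + (-4.9)²) = 10.1 m.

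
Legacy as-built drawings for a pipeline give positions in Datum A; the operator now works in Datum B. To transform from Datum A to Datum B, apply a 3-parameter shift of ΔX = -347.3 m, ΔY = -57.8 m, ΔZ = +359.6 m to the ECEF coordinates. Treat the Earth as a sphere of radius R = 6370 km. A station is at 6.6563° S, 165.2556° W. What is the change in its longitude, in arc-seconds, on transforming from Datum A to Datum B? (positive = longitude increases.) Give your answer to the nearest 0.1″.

Δλ = -1.1″

sin φ = -0.115913, cos φ = 0.993259, sin λ = -0.254507, cos λ = -0.967071.
East component: ΔE = −sin λ·ΔX + cos λ·ΔY = −(-0.254507)(-347.3) + (-0.967071)(-57.8) = -32.49 m.
1° of latitude spans πR/180 = 111177 m; at latitude φ, 1° of longitude spans that × cos φ = 110428.1 m, so Δλ = -32.49 / 110428.1 × 3600 = -1.059″.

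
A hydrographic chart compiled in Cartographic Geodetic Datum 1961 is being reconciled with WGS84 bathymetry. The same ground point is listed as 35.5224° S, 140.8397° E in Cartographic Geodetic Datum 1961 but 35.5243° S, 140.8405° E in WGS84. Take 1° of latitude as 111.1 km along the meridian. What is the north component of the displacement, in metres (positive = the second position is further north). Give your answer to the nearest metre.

ΔN = -211 m

Δφ = -35.5243° − -35.5224° = -0.0019°; Δλ = 140.8405° − 140.8397° = +0.0008°.
ΔN = Δφ × 111100 = -211.1 m; ΔE = Δλ × 111100 × cos(-35.5224°) = +0.0008 × 111100 × 0.813888 = 72.3 m.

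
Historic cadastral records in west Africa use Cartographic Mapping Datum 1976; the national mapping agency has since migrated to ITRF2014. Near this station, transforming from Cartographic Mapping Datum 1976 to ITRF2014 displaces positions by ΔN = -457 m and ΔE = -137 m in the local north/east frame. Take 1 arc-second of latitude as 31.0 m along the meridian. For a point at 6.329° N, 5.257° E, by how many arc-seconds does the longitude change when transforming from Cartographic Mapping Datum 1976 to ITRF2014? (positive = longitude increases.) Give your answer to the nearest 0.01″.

At latitude 6.329°, cos φ = 0.993905.
1″ of longitude at this latitude = 31.00 × cos φ = 30.8111 m, so Δλ = -137.0 / 30.8111 = -4.446″.

Δλ = -4.45″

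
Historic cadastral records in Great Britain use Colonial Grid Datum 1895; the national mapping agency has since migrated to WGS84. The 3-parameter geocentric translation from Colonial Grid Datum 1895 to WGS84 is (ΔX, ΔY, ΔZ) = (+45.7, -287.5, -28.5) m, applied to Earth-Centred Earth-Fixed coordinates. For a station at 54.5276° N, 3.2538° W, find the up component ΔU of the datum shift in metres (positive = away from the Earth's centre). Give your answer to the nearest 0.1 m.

At φ = 54.5276°, λ = -3.2538°: sin φ = 0.814395, cos φ = 0.580311, sin λ = -0.056759, cos λ = 0.998388.
ΔU = cos φ cos λ·ΔX + cos φ sin λ·ΔY + sin φ·ΔZ = (0.580311)(0.998388)(45.7) + (0.580311)(-0.056759)(-287.5) + (0.814395)(-28.5) = 12.74 m.

ΔU = 12.7 m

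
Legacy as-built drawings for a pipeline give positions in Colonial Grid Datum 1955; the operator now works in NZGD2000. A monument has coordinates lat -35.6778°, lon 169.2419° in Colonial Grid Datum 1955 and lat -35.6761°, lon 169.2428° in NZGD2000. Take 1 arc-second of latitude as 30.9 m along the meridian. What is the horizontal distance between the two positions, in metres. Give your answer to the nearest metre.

206 m

Δφ = -35.6761° − -35.6778° = +0.0017°; Δλ = 169.2428° − 169.2419° = +0.0009°.
1° of latitude = 3600 × 30.90 = 111240 m.
ΔN = Δφ × 111240 = 189.1 m; ΔE = Δλ × 111240 × cos(-35.6778°) = +0.0009 × 111240 × 0.812310 = 81.3 m.
Distance = √(ΔE² + ΔN²) = √(81.3² + 189.1²) = 205.9 m.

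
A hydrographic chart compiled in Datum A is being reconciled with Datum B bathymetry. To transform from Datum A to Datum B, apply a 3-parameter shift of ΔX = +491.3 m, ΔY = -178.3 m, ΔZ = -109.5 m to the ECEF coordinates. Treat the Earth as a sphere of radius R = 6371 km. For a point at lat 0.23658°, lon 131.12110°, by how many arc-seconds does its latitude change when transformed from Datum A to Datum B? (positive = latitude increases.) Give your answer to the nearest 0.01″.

Δφ = -3.48″

sin φ = 0.004129, cos φ = 0.999991, sin λ = 0.753321, cos λ = -0.657653.
North component: ΔN = −sin φ cos λ·ΔX − sin φ sin λ·ΔY + cos φ·ΔZ = −(0.004129)(-0.657653)(491.3) − (0.004129)(0.753321)(-178.3) + (0.999991)(-109.5) = -107.61 m.
1° of latitude spans πR/180 = 111195 m, so Δφ = -107.61 / 111195 × 3600 = -3.484″.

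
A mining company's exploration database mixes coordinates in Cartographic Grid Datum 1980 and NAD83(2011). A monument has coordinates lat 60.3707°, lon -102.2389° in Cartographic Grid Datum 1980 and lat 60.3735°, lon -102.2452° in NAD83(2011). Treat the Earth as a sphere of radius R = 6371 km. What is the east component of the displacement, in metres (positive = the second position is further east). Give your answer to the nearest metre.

Δφ = 60.3735° − 60.3707° = +0.0028°; Δλ = -102.2452° − -102.2389° = -0.0063°.
1° along a meridian = πR/180 = 111195 m.
ΔN = Δφ × 111195 = 311.3 m; ΔE = Δλ × 111195 × cos(60.3707°) = -0.0063 × 111195 × 0.494386 = -346.3 m.

ΔE = -346 m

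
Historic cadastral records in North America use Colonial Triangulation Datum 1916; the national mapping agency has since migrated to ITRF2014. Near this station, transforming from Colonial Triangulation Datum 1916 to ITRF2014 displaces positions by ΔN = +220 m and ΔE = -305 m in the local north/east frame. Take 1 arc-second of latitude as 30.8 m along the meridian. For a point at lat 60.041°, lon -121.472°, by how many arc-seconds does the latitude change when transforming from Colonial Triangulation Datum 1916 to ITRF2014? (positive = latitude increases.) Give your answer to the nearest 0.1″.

1″ of latitude = 30.80 m, so Δφ = 220.0 / 30.80 = 7.143″.

Δφ = 7.1″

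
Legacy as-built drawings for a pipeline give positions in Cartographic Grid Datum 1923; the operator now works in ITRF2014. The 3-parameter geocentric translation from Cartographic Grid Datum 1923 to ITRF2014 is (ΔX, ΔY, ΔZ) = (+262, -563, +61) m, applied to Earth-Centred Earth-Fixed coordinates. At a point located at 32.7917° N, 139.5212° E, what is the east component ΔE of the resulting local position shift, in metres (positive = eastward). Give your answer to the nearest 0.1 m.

The local east axis at (φ, λ) is (−sin λ, cos λ, 0), so ΔE = −sin(139.5212°)·262 + cos(139.5212°)·(-563) = 258.16 m.

ΔE = 258.2 m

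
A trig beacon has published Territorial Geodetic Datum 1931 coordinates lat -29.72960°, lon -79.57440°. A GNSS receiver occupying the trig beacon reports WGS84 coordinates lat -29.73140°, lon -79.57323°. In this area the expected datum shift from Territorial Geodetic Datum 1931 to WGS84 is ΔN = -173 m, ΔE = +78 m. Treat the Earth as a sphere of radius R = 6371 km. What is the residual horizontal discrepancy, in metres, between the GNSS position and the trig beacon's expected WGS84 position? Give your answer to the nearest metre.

Observed coordinate differences: Δφ = -0.00180°, Δλ = +0.00117°.
Converting to metres (1° lat = 111195 m, cos φ = 0.868375): observed ΔN = -200.2 m, observed ΔE = 113.0 m.
Subtracting the expected shift leaves a residual of -200.2 − (-173) = -27.2 m north and 113.0 − (78) = 35.0 m east.
Residual distance = √((-27.2)² + 35.0²) = 44.3 m.

44 m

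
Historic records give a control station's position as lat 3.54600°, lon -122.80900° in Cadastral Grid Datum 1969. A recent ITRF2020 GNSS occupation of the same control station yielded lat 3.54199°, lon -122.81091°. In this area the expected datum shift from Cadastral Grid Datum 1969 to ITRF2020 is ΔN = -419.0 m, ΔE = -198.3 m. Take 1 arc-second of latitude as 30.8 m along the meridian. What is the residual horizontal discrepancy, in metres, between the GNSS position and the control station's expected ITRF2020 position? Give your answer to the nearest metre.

Observed coordinate differences: Δφ = -0.00401°, Δλ = -0.00191°.
Converting to metres (1° lat = 110880 m, cos φ = 0.998085): observed ΔN = -444.6 m, observed ΔE = -211.4 m.
Subtracting the expected shift leaves a residual of -444.6 − (-419.0) = -25.6 m north and -211.4 − (-198.3) = -13.1 m east.
Residual distance = √((-25.6)² + (-13.1)²) = 28.8 m.

29 m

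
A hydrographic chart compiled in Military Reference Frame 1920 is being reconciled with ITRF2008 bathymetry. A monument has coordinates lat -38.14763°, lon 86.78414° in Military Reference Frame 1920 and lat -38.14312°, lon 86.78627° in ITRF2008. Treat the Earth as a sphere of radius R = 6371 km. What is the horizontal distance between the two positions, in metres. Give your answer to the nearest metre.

535 m

Δφ = -38.14312° − -38.14763° = +0.00451°; Δλ = 86.78627° − 86.78414° = +0.00213°.
1° along a meridian = πR/180 = 111195 m.
ΔN = Δφ × 111195 = 501.5 m; ΔE = Δλ × 111195 × cos(-38.14763°) = +0.00213 × 111195 × 0.786422 = 186.3 m.
Distance = √(ΔE² + ΔN²) = √(186.3² + 501.5²) = 535.0 m.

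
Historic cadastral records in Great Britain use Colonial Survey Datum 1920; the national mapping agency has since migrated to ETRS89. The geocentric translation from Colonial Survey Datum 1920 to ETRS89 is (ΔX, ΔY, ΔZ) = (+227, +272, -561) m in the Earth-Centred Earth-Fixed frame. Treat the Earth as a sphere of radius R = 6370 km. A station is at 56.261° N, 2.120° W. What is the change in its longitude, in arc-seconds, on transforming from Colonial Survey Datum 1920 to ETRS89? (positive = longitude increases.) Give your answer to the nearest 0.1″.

Δλ = 16.3″

sin φ = 0.831576, cos φ = 0.555411, sin λ = -0.036993, cos λ = 0.999316.
East component: ΔE = −sin λ·ΔX + cos λ·ΔY = −(-0.036993)(227) + (0.999316)(272) = 280.21 m.
1° of latitude spans πR/180 = 111177 m; at latitude φ, 1° of longitude spans that × cos φ = 61749.1 m, so Δλ = 280.21 / 61749.1 × 3600 = 16.336″.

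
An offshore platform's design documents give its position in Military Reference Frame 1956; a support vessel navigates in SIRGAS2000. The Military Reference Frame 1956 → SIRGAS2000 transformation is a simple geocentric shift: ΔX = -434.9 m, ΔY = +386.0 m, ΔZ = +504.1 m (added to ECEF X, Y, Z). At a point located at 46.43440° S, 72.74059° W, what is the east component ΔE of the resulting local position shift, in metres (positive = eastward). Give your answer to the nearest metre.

At φ = -46.43440°, λ = -72.74059°: sin φ = -0.724586, cos φ = 0.689185, sin λ = -0.954971, cos λ = 0.296698.
ΔE = −sin λ·ΔX + cos λ·ΔY = −(-0.954971)·(-434.9) + (0.296698)·(386.0) = -300.79 m.

ΔE = -301 m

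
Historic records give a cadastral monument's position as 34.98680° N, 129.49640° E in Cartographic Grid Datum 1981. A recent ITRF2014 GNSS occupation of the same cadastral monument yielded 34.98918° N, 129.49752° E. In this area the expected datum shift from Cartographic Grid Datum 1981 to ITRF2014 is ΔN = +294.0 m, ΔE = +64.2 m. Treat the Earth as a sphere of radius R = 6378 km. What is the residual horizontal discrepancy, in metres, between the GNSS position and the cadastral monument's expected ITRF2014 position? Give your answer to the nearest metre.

48 m

Observed coordinate differences: Δφ = +0.00238°, Δλ = +0.00112°.
Converting to metres (1° lat = 111317 m, cos φ = 0.819284): observed ΔN = 264.9 m, observed ΔE = 102.1 m.
Subtracting the expected shift leaves a residual of 264.9 − (294.0) = -29.1 m north and 102.1 − (64.2) = 37.9 m east.
Residual distance = √((-29.1)² + 37.9²) = 47.8 m.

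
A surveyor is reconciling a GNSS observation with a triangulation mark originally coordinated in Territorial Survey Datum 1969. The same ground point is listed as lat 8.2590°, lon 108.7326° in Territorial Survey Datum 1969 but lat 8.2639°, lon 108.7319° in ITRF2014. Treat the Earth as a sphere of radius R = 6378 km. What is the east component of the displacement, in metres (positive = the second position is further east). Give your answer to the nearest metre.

Δφ = 8.2639° − 8.2590° = +0.0049°; Δλ = 108.7319° − 108.7326° = -0.0007°.
1° along a meridian = πR/180 = 111317 m.
ΔN = Δφ × 111317 = 545.5 m; ΔE = Δλ × 111317 × cos(8.2590°) = -0.0007 × 111317 × 0.989629 = -77.1 m.

ΔE = -77 m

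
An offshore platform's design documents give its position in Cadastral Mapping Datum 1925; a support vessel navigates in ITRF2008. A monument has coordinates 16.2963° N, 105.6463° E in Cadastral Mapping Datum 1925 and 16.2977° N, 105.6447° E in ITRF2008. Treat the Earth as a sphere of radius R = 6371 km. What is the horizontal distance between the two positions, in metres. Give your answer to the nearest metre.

Δφ = 16.2977° − 16.2963° = +0.0014°; Δλ = 105.6447° − 105.6463° = -0.0016°.
1° along a meridian = πR/180 = 111195 m.
ΔN = Δφ × 111195 = 155.7 m; ΔE = Δλ × 111195 × cos(16.2963°) = -0.0016 × 111195 × 0.959823 = -170.8 m.
Distance = √(ΔE² + ΔN²) = √((-170.8)² + 155.7²) = 231.1 m.

231 m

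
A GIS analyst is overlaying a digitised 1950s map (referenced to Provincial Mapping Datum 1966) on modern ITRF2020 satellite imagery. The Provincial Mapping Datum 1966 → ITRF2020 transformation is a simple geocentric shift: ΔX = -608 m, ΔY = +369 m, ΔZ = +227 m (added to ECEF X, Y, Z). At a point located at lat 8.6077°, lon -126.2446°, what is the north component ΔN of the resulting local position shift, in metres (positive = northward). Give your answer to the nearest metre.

ΔN = 215 m

At φ = 8.6077°, λ = -126.2446°: sin φ = 0.149668, cos φ = 0.988736, sin λ = -0.806500, cos λ = -0.591234.
ΔN = −sin φ cos λ·ΔX − sin φ sin λ·ΔY + cos φ·ΔZ = −(0.149668)(-0.591234)(-608) − (0.149668)(-0.806500)(369) + (0.988736)(227) = 215.18 m.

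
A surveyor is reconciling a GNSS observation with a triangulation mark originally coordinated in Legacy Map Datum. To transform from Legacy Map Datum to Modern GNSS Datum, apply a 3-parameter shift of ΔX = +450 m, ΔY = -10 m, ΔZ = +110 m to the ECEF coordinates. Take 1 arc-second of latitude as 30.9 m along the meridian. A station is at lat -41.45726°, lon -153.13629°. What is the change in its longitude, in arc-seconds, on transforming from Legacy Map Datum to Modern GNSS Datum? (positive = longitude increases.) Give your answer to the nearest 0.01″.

sin φ = -0.662061, cos φ = 0.749450, sin λ = -0.451870, cos λ = -0.892084.
East component: ΔE = −sin λ·ΔX + cos λ·ΔY = −(-0.451870)(450) + (-0.892084)(-10) = 212.26 m.
1° of latitude spans 3600 × 30.90 = 111240 m; at latitude φ, 1° of longitude spans that × cos φ = 83368.8 m, so Δλ = 212.26 / 83368.8 × 3600 = 9.166″.

Δλ = 9.17″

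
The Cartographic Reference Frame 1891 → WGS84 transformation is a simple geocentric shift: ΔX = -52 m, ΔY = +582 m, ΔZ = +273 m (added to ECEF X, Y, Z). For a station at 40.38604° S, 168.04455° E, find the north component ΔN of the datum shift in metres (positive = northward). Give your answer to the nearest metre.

ΔN = 319 m

The local north axis is (−sin φ cos λ, −sin φ sin λ, cos φ), giving ΔN = 32.962 + 78.116 + 207.943 = 319.02 m.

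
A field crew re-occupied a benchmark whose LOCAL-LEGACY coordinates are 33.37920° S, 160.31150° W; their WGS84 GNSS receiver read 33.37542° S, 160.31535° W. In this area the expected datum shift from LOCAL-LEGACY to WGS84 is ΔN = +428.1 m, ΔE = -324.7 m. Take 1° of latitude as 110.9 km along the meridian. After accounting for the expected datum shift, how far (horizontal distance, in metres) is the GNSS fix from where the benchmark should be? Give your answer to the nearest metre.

Observed coordinate differences: Δφ = +0.00378°, Δλ = -0.00385°.
Converting to metres (1° lat = 110900 m, cos φ = 0.835048): observed ΔN = 419.2 m, observed ΔE = -356.5 m.
Subtracting the expected shift leaves a residual of 419.2 − (428.1) = -8.9 m north and -356.5 − (-324.7) = -31.8 m east.
Residual distance = √((-8.9)² + (-31.8)²) = 33.1 m.

33 m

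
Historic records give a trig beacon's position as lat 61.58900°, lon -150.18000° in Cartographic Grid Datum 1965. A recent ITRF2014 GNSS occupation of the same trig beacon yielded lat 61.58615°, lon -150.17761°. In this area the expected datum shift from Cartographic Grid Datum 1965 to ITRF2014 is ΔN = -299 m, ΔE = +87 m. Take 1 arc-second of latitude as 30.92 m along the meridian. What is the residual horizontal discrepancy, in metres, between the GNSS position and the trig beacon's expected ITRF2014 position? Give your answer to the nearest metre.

Observed coordinate differences: Δφ = -0.00285°, Δλ = +0.00239°.
Converting to metres (1° lat = 111312 m, cos φ = 0.475793): observed ΔN = -317.2 m, observed ΔE = 126.6 m.
Subtracting the expected shift leaves a residual of -317.2 − (-299) = -18.2 m north and 126.6 − (87) = 39.6 m east.
Residual distance = √((-18.2)² + 39.6²) = 43.6 m.

44 m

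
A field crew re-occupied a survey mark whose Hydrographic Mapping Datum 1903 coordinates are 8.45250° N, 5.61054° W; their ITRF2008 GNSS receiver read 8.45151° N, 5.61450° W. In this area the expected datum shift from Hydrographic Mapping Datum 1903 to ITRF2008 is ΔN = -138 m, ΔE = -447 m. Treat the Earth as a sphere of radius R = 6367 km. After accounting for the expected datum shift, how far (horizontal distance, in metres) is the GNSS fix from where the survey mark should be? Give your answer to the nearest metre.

Observed coordinate differences: Δφ = -0.00099°, Δλ = -0.00396°.
Converting to metres (1° lat = 111125 m, cos φ = 0.989138): observed ΔN = -110.0 m, observed ΔE = -435.3 m.
Subtracting the expected shift leaves a residual of -110.0 − (-138) = 28.0 m north and -435.3 − (-447) = 11.7 m east.
Residual distance = √(28.0² + 11.7²) = 30.3 m.

30 m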